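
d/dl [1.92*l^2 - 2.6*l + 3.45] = 3.84*l - 2.6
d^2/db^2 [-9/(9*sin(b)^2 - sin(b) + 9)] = 9*(324*sin(b)^4 - 27*sin(b)^3 - 809*sin(b)^2 + 63*sin(b) + 160)/(9*sin(b)^2 - sin(b) + 9)^3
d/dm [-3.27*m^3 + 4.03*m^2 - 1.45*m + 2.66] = -9.81*m^2 + 8.06*m - 1.45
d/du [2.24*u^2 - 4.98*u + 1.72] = 4.48*u - 4.98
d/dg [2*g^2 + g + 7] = 4*g + 1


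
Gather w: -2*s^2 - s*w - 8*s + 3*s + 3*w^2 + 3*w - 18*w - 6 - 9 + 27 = -2*s^2 - 5*s + 3*w^2 + w*(-s - 15) + 12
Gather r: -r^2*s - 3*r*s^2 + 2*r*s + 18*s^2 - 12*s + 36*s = -r^2*s + r*(-3*s^2 + 2*s) + 18*s^2 + 24*s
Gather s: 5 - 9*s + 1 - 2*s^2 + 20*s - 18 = -2*s^2 + 11*s - 12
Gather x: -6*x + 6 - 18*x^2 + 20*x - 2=-18*x^2 + 14*x + 4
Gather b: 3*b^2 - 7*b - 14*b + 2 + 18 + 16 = 3*b^2 - 21*b + 36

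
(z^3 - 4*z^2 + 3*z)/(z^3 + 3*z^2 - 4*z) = (z - 3)/(z + 4)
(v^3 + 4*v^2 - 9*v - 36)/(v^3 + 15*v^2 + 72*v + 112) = (v^2 - 9)/(v^2 + 11*v + 28)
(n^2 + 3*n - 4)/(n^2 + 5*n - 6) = (n + 4)/(n + 6)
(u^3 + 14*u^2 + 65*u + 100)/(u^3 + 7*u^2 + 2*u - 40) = (u + 5)/(u - 2)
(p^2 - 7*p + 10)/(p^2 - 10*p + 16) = (p - 5)/(p - 8)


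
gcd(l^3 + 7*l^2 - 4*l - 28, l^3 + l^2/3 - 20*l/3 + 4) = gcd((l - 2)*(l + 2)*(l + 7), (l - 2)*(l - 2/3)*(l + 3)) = l - 2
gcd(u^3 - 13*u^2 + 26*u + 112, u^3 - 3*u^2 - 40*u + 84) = u - 7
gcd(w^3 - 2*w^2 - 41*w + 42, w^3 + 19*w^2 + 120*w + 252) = w + 6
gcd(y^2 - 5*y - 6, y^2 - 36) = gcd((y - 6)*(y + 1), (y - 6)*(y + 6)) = y - 6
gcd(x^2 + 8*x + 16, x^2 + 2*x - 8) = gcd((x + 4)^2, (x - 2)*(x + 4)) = x + 4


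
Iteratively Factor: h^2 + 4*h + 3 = (h + 3)*(h + 1)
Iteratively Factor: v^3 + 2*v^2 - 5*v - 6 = (v - 2)*(v^2 + 4*v + 3) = (v - 2)*(v + 3)*(v + 1)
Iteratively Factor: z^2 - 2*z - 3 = (z + 1)*(z - 3)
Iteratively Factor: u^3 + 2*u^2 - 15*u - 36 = (u + 3)*(u^2 - u - 12) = (u + 3)^2*(u - 4)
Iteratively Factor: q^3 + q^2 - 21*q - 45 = (q + 3)*(q^2 - 2*q - 15) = (q - 5)*(q + 3)*(q + 3)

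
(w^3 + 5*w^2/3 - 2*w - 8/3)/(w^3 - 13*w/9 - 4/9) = 3*(w + 2)/(3*w + 1)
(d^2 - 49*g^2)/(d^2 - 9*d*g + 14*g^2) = (d + 7*g)/(d - 2*g)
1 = 1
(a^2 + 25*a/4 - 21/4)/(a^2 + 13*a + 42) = (a - 3/4)/(a + 6)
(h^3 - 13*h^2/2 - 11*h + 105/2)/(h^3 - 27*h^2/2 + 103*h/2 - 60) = (h^2 - 4*h - 21)/(h^2 - 11*h + 24)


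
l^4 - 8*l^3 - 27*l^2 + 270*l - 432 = (l - 8)*(l - 3)^2*(l + 6)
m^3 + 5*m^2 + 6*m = m*(m + 2)*(m + 3)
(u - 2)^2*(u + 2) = u^3 - 2*u^2 - 4*u + 8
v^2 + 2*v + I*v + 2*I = (v + 2)*(v + I)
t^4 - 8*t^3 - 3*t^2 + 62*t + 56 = (t - 7)*(t - 4)*(t + 1)*(t + 2)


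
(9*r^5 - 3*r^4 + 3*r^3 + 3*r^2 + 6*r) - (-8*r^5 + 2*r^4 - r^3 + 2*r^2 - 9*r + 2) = 17*r^5 - 5*r^4 + 4*r^3 + r^2 + 15*r - 2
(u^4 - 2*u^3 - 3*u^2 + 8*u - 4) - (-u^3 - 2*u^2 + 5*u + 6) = u^4 - u^3 - u^2 + 3*u - 10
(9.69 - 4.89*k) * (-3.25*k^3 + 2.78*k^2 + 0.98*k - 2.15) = 15.8925*k^4 - 45.0867*k^3 + 22.146*k^2 + 20.0097*k - 20.8335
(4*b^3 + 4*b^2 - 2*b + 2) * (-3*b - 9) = -12*b^4 - 48*b^3 - 30*b^2 + 12*b - 18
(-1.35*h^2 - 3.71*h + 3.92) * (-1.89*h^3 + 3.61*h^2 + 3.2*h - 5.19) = 2.5515*h^5 + 2.1384*h^4 - 25.1219*h^3 + 9.2857*h^2 + 31.7989*h - 20.3448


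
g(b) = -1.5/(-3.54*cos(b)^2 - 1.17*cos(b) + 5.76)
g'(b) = -1.5*(-7.08*sin(b)*cos(b) - 1.17*sin(b))/(-3.54*cos(b)^2 - 1.17*cos(b) + 5.76)^2 = (10.62*cos(b) + 1.755)*sin(b)/(3.54*cos(b)^2 + 1.17*cos(b) - 5.76)^2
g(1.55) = -0.26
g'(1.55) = 0.06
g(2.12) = -0.28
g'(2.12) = -0.11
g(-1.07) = -0.34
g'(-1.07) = -0.31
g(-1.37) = -0.28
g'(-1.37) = -0.13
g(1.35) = -0.28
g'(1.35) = 0.14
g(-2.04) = -0.27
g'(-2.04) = 0.09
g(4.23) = -0.27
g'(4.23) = 0.09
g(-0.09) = -1.38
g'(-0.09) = -0.94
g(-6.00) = -1.09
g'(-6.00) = 1.77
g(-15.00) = -0.33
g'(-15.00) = 0.19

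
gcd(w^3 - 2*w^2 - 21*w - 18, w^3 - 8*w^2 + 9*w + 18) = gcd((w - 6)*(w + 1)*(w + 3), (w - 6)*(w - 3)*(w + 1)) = w^2 - 5*w - 6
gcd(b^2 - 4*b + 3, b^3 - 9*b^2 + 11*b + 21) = b - 3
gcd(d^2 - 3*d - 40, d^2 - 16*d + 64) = d - 8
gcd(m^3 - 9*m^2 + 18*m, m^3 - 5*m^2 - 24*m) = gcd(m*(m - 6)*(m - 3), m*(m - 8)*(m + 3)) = m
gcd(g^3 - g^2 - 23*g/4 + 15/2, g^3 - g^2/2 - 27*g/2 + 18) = g - 3/2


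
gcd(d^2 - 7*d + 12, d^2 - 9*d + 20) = d - 4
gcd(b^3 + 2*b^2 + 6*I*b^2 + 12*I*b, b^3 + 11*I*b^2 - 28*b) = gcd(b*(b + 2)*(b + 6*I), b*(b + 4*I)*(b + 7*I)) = b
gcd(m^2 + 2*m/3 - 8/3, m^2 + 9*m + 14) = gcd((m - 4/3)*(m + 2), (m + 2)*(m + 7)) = m + 2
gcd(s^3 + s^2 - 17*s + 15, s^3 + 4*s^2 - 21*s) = s - 3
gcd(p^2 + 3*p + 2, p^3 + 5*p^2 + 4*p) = p + 1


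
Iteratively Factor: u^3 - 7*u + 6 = (u + 3)*(u^2 - 3*u + 2) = (u - 1)*(u + 3)*(u - 2)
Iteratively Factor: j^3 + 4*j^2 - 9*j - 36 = (j + 3)*(j^2 + j - 12) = (j - 3)*(j + 3)*(j + 4)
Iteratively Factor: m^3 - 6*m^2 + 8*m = (m - 2)*(m^2 - 4*m) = m*(m - 2)*(m - 4)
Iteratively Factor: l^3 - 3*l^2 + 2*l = (l - 1)*(l^2 - 2*l) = (l - 2)*(l - 1)*(l)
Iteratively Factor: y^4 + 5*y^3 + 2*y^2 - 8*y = (y + 2)*(y^3 + 3*y^2 - 4*y) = (y - 1)*(y + 2)*(y^2 + 4*y) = (y - 1)*(y + 2)*(y + 4)*(y)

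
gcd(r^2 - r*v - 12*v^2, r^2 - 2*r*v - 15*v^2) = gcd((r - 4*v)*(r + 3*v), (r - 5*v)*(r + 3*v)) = r + 3*v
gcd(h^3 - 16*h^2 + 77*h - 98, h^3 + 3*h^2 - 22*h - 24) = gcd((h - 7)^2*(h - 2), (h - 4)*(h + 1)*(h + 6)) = 1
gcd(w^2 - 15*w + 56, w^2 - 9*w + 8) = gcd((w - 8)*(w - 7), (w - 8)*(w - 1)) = w - 8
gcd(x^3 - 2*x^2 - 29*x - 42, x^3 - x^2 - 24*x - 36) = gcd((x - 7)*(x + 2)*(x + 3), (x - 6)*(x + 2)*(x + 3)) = x^2 + 5*x + 6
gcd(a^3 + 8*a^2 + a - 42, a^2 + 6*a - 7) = a + 7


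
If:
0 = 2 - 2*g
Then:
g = 1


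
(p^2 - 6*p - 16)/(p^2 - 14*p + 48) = (p + 2)/(p - 6)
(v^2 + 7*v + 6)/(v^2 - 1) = (v + 6)/(v - 1)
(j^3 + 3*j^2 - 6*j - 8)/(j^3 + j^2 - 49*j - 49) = (j^2 + 2*j - 8)/(j^2 - 49)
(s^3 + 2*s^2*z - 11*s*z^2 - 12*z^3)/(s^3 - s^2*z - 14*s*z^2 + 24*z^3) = (-s - z)/(-s + 2*z)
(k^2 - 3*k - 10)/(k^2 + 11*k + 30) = (k^2 - 3*k - 10)/(k^2 + 11*k + 30)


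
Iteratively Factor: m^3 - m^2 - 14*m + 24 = (m + 4)*(m^2 - 5*m + 6) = (m - 2)*(m + 4)*(m - 3)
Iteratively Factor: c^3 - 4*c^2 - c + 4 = (c + 1)*(c^2 - 5*c + 4) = (c - 1)*(c + 1)*(c - 4)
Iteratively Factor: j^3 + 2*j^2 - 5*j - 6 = (j - 2)*(j^2 + 4*j + 3) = (j - 2)*(j + 1)*(j + 3)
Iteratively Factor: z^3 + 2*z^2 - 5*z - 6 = (z + 3)*(z^2 - z - 2) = (z + 1)*(z + 3)*(z - 2)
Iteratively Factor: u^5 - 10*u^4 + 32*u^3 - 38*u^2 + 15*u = (u)*(u^4 - 10*u^3 + 32*u^2 - 38*u + 15) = u*(u - 1)*(u^3 - 9*u^2 + 23*u - 15) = u*(u - 5)*(u - 1)*(u^2 - 4*u + 3) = u*(u - 5)*(u - 1)^2*(u - 3)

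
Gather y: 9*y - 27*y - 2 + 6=4 - 18*y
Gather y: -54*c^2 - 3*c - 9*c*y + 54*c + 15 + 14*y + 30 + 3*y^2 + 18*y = -54*c^2 + 51*c + 3*y^2 + y*(32 - 9*c) + 45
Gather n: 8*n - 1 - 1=8*n - 2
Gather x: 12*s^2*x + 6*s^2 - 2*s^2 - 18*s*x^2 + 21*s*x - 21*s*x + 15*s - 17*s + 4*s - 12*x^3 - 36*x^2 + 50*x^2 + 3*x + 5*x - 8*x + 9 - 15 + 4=12*s^2*x + 4*s^2 + 2*s - 12*x^3 + x^2*(14 - 18*s) - 2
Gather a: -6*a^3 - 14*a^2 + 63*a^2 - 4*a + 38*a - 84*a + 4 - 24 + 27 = -6*a^3 + 49*a^2 - 50*a + 7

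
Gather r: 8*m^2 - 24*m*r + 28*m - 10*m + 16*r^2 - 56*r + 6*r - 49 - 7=8*m^2 + 18*m + 16*r^2 + r*(-24*m - 50) - 56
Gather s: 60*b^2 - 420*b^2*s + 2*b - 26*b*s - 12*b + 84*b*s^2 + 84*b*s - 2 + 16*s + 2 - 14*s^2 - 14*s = 60*b^2 - 10*b + s^2*(84*b - 14) + s*(-420*b^2 + 58*b + 2)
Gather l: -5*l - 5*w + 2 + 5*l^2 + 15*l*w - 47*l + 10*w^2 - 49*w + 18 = 5*l^2 + l*(15*w - 52) + 10*w^2 - 54*w + 20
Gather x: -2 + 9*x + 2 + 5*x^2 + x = 5*x^2 + 10*x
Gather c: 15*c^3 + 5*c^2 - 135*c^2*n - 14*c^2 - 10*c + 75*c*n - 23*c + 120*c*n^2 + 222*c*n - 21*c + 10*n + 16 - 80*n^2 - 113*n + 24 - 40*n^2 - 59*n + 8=15*c^3 + c^2*(-135*n - 9) + c*(120*n^2 + 297*n - 54) - 120*n^2 - 162*n + 48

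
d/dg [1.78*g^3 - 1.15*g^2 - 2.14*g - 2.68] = 5.34*g^2 - 2.3*g - 2.14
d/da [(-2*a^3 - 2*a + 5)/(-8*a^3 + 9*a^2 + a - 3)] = (-18*a^4 - 36*a^3 + 156*a^2 - 90*a + 1)/(64*a^6 - 144*a^5 + 65*a^4 + 66*a^3 - 53*a^2 - 6*a + 9)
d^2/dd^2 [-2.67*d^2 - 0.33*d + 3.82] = -5.34000000000000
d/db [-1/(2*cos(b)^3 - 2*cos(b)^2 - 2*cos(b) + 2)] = -(3*cos(b) + 1)/(2*(cos(b) - 1)*sin(b)^3)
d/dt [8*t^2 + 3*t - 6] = 16*t + 3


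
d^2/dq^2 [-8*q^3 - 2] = -48*q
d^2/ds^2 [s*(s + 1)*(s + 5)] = 6*s + 12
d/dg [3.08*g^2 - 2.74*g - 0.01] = 6.16*g - 2.74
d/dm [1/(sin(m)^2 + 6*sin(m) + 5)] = -2*(sin(m) + 3)*cos(m)/(sin(m)^2 + 6*sin(m) + 5)^2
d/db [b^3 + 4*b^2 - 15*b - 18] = 3*b^2 + 8*b - 15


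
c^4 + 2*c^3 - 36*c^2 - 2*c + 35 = (c - 5)*(c - 1)*(c + 1)*(c + 7)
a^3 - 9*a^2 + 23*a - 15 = (a - 5)*(a - 3)*(a - 1)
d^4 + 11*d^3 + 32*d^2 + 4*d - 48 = (d - 1)*(d + 2)*(d + 4)*(d + 6)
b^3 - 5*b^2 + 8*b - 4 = (b - 2)^2*(b - 1)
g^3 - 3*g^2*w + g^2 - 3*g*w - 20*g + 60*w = (g - 4)*(g + 5)*(g - 3*w)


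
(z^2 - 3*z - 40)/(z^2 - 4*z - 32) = (z + 5)/(z + 4)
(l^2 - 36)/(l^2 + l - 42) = (l + 6)/(l + 7)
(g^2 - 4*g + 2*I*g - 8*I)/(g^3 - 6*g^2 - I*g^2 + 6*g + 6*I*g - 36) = (g - 4)/(g^2 - 3*g*(2 + I) + 18*I)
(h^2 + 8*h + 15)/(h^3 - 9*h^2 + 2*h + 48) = (h^2 + 8*h + 15)/(h^3 - 9*h^2 + 2*h + 48)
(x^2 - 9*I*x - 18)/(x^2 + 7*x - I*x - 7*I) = (x^2 - 9*I*x - 18)/(x^2 + x*(7 - I) - 7*I)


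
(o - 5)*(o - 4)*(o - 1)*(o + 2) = o^4 - 8*o^3 + 9*o^2 + 38*o - 40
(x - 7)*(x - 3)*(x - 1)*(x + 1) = x^4 - 10*x^3 + 20*x^2 + 10*x - 21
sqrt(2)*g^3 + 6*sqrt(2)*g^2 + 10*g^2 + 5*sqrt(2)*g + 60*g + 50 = (g + 5)*(g + 5*sqrt(2))*(sqrt(2)*g + sqrt(2))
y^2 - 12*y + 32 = (y - 8)*(y - 4)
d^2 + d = d*(d + 1)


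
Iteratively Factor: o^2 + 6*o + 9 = (o + 3)*(o + 3)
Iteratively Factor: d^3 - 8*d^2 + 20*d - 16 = (d - 4)*(d^2 - 4*d + 4) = (d - 4)*(d - 2)*(d - 2)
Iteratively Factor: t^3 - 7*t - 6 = (t + 1)*(t^2 - t - 6) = (t - 3)*(t + 1)*(t + 2)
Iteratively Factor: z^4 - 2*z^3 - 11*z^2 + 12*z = (z + 3)*(z^3 - 5*z^2 + 4*z) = (z - 4)*(z + 3)*(z^2 - z) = z*(z - 4)*(z + 3)*(z - 1)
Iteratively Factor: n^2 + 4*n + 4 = (n + 2)*(n + 2)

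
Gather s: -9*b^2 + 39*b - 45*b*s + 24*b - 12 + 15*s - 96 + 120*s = -9*b^2 + 63*b + s*(135 - 45*b) - 108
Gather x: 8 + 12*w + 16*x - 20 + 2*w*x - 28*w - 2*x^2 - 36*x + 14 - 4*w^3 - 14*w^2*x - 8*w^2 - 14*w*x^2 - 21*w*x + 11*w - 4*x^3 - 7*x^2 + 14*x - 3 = -4*w^3 - 8*w^2 - 5*w - 4*x^3 + x^2*(-14*w - 9) + x*(-14*w^2 - 19*w - 6) - 1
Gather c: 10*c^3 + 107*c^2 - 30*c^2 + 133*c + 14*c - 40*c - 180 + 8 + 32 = 10*c^3 + 77*c^2 + 107*c - 140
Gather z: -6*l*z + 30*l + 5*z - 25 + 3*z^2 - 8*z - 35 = 30*l + 3*z^2 + z*(-6*l - 3) - 60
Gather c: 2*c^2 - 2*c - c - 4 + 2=2*c^2 - 3*c - 2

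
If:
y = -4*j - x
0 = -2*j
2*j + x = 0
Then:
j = 0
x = 0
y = 0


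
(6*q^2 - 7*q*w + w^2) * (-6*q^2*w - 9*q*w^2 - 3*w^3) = -36*q^4*w - 12*q^3*w^2 + 39*q^2*w^3 + 12*q*w^4 - 3*w^5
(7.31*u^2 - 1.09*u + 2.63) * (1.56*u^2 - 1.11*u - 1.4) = 11.4036*u^4 - 9.8145*u^3 - 4.9213*u^2 - 1.3933*u - 3.682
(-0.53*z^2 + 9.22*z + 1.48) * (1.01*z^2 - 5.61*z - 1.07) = -0.5353*z^4 + 12.2855*z^3 - 49.6623*z^2 - 18.1682*z - 1.5836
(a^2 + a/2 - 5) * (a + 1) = a^3 + 3*a^2/2 - 9*a/2 - 5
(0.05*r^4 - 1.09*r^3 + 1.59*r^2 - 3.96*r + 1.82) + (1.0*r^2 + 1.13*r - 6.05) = 0.05*r^4 - 1.09*r^3 + 2.59*r^2 - 2.83*r - 4.23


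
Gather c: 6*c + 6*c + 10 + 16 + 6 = 12*c + 32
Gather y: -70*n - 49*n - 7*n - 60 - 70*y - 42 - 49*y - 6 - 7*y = -126*n - 126*y - 108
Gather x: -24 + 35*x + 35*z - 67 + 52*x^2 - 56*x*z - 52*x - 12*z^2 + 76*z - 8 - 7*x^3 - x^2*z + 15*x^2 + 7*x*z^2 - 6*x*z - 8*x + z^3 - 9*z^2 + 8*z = -7*x^3 + x^2*(67 - z) + x*(7*z^2 - 62*z - 25) + z^3 - 21*z^2 + 119*z - 99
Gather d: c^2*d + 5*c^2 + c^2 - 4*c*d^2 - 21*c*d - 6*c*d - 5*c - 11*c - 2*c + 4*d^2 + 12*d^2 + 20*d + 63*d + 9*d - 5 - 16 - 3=6*c^2 - 18*c + d^2*(16 - 4*c) + d*(c^2 - 27*c + 92) - 24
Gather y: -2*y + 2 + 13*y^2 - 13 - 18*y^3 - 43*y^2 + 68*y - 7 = -18*y^3 - 30*y^2 + 66*y - 18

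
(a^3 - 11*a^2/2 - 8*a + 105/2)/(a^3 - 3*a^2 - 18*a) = (2*a^2 - 17*a + 35)/(2*a*(a - 6))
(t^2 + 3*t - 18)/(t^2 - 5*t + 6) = (t + 6)/(t - 2)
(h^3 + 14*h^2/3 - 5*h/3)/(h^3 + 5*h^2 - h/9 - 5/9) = 3*h/(3*h + 1)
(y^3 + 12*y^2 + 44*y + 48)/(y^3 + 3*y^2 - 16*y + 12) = (y^2 + 6*y + 8)/(y^2 - 3*y + 2)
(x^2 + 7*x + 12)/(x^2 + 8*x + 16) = (x + 3)/(x + 4)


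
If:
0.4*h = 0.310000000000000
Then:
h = 0.78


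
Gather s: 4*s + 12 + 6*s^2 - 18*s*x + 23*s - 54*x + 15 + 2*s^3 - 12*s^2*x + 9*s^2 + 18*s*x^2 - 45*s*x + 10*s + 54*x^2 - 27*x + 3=2*s^3 + s^2*(15 - 12*x) + s*(18*x^2 - 63*x + 37) + 54*x^2 - 81*x + 30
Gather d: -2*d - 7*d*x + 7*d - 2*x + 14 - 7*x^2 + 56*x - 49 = d*(5 - 7*x) - 7*x^2 + 54*x - 35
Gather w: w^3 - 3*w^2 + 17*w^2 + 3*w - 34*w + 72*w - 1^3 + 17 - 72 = w^3 + 14*w^2 + 41*w - 56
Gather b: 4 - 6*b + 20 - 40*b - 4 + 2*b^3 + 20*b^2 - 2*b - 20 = 2*b^3 + 20*b^2 - 48*b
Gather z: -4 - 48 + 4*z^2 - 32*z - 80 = 4*z^2 - 32*z - 132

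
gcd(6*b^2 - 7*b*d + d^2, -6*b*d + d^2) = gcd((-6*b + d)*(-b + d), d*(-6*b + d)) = 6*b - d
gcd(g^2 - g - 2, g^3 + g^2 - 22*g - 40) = 1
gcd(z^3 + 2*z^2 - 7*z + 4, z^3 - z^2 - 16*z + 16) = z^2 + 3*z - 4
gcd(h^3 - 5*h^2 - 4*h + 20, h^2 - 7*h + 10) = h^2 - 7*h + 10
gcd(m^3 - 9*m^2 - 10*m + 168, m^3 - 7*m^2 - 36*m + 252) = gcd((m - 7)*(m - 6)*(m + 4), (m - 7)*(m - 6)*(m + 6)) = m^2 - 13*m + 42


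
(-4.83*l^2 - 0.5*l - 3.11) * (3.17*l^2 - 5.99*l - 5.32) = -15.3111*l^4 + 27.3467*l^3 + 18.8319*l^2 + 21.2889*l + 16.5452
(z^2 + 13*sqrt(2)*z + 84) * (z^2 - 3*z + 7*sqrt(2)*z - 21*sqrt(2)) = z^4 - 3*z^3 + 20*sqrt(2)*z^3 - 60*sqrt(2)*z^2 + 266*z^2 - 798*z + 588*sqrt(2)*z - 1764*sqrt(2)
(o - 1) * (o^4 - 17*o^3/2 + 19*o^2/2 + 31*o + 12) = o^5 - 19*o^4/2 + 18*o^3 + 43*o^2/2 - 19*o - 12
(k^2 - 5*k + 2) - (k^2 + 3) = -5*k - 1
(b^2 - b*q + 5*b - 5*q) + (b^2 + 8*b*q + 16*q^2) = 2*b^2 + 7*b*q + 5*b + 16*q^2 - 5*q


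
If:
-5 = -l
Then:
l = 5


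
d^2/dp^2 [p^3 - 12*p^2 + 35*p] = 6*p - 24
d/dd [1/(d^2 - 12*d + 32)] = 2*(6 - d)/(d^2 - 12*d + 32)^2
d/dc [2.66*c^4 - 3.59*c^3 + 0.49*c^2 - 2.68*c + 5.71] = 10.64*c^3 - 10.77*c^2 + 0.98*c - 2.68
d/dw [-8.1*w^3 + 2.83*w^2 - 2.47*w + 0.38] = -24.3*w^2 + 5.66*w - 2.47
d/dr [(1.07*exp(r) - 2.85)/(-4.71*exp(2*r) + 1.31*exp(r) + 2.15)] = (5.0397*exp(2*r) - 26.847*exp(r) + 6.034)*exp(r)/(22.1841*exp(4*r) - 12.3402*exp(3*r) - 18.5369*exp(2*r) + 5.633*exp(r) + 4.6225)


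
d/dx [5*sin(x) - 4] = 5*cos(x)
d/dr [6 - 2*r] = -2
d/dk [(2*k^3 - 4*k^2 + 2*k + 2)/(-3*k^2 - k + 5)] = 2*(-3*k^4 - 2*k^3 + 20*k^2 - 14*k + 6)/(9*k^4 + 6*k^3 - 29*k^2 - 10*k + 25)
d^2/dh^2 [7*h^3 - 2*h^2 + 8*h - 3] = 42*h - 4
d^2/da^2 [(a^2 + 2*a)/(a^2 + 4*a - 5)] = 2*(-2*a^3 + 15*a^2 + 30*a + 65)/(a^6 + 12*a^5 + 33*a^4 - 56*a^3 - 165*a^2 + 300*a - 125)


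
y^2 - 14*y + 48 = (y - 8)*(y - 6)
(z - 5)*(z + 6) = z^2 + z - 30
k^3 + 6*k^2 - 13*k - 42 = (k - 3)*(k + 2)*(k + 7)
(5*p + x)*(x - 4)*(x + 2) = 5*p*x^2 - 10*p*x - 40*p + x^3 - 2*x^2 - 8*x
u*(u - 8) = u^2 - 8*u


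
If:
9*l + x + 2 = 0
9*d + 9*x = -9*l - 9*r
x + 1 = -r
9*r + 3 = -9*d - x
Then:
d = 82/63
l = -19/63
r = -12/7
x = 5/7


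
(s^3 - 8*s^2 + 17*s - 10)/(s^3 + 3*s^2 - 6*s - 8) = (s^2 - 6*s + 5)/(s^2 + 5*s + 4)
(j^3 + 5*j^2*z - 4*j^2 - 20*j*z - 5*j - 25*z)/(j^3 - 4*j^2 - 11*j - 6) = (j^2 + 5*j*z - 5*j - 25*z)/(j^2 - 5*j - 6)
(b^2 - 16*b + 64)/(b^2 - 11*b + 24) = (b - 8)/(b - 3)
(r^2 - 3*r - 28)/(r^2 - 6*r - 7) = (r + 4)/(r + 1)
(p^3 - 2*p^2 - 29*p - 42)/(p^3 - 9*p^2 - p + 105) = (p + 2)/(p - 5)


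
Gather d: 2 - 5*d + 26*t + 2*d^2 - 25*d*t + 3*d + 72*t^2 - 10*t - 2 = 2*d^2 + d*(-25*t - 2) + 72*t^2 + 16*t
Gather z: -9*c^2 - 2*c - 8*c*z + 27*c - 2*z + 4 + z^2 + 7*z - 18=-9*c^2 + 25*c + z^2 + z*(5 - 8*c) - 14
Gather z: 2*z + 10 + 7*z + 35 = 9*z + 45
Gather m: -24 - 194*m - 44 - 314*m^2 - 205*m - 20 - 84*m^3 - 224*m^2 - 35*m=-84*m^3 - 538*m^2 - 434*m - 88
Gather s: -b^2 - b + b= -b^2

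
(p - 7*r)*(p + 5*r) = p^2 - 2*p*r - 35*r^2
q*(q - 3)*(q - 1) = q^3 - 4*q^2 + 3*q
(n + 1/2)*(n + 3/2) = n^2 + 2*n + 3/4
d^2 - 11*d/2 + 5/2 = (d - 5)*(d - 1/2)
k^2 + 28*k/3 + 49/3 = (k + 7/3)*(k + 7)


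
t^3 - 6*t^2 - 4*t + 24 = (t - 6)*(t - 2)*(t + 2)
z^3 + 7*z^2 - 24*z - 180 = (z - 5)*(z + 6)^2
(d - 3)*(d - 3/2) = d^2 - 9*d/2 + 9/2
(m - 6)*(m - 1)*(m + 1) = m^3 - 6*m^2 - m + 6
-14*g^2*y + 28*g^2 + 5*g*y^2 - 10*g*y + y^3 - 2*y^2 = (-2*g + y)*(7*g + y)*(y - 2)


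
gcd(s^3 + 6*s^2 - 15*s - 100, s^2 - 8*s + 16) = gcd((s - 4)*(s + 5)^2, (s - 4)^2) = s - 4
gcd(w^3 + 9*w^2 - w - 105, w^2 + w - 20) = w + 5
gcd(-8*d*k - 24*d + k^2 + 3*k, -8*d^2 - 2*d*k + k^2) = 1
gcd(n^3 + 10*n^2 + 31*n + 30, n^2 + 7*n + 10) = n^2 + 7*n + 10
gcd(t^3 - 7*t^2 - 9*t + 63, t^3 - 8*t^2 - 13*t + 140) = t - 7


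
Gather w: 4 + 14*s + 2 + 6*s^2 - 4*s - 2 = 6*s^2 + 10*s + 4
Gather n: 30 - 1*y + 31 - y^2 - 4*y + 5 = -y^2 - 5*y + 66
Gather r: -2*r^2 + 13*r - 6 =-2*r^2 + 13*r - 6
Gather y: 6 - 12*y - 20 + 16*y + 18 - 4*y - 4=0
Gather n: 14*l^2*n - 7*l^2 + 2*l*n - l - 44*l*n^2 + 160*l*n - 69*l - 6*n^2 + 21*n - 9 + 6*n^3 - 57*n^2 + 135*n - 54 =-7*l^2 - 70*l + 6*n^3 + n^2*(-44*l - 63) + n*(14*l^2 + 162*l + 156) - 63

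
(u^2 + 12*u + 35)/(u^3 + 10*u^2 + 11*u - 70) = 1/(u - 2)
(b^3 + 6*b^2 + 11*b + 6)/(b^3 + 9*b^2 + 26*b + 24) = (b + 1)/(b + 4)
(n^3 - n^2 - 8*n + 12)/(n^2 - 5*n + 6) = (n^2 + n - 6)/(n - 3)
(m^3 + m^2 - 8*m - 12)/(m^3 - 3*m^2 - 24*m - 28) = (m - 3)/(m - 7)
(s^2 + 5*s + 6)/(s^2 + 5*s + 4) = (s^2 + 5*s + 6)/(s^2 + 5*s + 4)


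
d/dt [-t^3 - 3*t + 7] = -3*t^2 - 3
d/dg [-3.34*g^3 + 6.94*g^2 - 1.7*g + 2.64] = -10.02*g^2 + 13.88*g - 1.7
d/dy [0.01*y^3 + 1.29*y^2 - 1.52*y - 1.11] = 0.03*y^2 + 2.58*y - 1.52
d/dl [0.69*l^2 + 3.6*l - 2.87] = 1.38*l + 3.6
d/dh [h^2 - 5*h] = 2*h - 5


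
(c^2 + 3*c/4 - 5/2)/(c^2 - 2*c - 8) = (c - 5/4)/(c - 4)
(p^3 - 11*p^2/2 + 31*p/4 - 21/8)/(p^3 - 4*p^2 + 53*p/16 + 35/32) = 4*(8*p^3 - 44*p^2 + 62*p - 21)/(32*p^3 - 128*p^2 + 106*p + 35)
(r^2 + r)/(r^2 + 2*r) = (r + 1)/(r + 2)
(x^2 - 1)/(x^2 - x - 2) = (x - 1)/(x - 2)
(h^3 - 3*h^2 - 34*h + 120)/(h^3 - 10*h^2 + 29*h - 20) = (h + 6)/(h - 1)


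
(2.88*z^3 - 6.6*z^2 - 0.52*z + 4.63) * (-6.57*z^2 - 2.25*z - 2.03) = -18.9216*z^5 + 36.882*z^4 + 12.42*z^3 - 15.8511*z^2 - 9.3619*z - 9.3989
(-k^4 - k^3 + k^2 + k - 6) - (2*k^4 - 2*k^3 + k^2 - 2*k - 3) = -3*k^4 + k^3 + 3*k - 3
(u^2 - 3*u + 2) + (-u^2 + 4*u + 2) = u + 4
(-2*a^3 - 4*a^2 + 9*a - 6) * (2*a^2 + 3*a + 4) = -4*a^5 - 14*a^4 - 2*a^3 - a^2 + 18*a - 24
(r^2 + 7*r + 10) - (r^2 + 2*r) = 5*r + 10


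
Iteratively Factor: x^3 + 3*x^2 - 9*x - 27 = (x + 3)*(x^2 - 9) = (x - 3)*(x + 3)*(x + 3)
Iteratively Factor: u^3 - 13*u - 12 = (u - 4)*(u^2 + 4*u + 3) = (u - 4)*(u + 3)*(u + 1)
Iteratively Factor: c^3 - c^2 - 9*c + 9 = (c - 1)*(c^2 - 9) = (c - 1)*(c + 3)*(c - 3)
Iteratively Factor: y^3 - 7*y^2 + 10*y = (y)*(y^2 - 7*y + 10) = y*(y - 2)*(y - 5)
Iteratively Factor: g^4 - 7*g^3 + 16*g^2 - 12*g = (g - 2)*(g^3 - 5*g^2 + 6*g) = g*(g - 2)*(g^2 - 5*g + 6) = g*(g - 2)^2*(g - 3)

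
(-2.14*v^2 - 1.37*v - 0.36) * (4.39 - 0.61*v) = 1.3054*v^3 - 8.5589*v^2 - 5.7947*v - 1.5804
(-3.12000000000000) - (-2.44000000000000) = -0.680000000000000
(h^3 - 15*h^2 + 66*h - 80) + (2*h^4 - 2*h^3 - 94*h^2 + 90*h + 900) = 2*h^4 - h^3 - 109*h^2 + 156*h + 820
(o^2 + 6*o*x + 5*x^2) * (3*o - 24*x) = 3*o^3 - 6*o^2*x - 129*o*x^2 - 120*x^3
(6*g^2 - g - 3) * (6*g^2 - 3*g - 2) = 36*g^4 - 24*g^3 - 27*g^2 + 11*g + 6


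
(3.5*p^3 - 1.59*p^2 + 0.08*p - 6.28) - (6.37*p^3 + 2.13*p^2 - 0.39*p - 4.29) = -2.87*p^3 - 3.72*p^2 + 0.47*p - 1.99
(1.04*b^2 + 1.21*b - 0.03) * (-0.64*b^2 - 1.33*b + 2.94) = -0.6656*b^4 - 2.1576*b^3 + 1.4675*b^2 + 3.5973*b - 0.0882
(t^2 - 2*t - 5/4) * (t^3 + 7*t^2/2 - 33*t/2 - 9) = t^5 + 3*t^4/2 - 99*t^3/4 + 157*t^2/8 + 309*t/8 + 45/4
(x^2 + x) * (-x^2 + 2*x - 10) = -x^4 + x^3 - 8*x^2 - 10*x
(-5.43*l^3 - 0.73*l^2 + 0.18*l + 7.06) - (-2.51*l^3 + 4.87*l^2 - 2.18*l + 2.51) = -2.92*l^3 - 5.6*l^2 + 2.36*l + 4.55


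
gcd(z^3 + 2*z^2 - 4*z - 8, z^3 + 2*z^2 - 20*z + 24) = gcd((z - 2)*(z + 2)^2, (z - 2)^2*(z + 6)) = z - 2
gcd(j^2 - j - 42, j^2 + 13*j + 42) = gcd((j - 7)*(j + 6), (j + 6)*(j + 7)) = j + 6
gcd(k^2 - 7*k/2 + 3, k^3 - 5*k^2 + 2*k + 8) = k - 2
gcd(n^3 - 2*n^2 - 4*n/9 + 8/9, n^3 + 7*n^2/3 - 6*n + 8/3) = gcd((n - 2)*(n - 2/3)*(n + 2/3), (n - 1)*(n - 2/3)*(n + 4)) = n - 2/3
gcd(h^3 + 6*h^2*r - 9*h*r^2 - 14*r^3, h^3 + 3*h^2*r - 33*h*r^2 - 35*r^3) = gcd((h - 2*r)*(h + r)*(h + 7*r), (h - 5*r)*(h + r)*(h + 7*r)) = h^2 + 8*h*r + 7*r^2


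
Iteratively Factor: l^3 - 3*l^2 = (l - 3)*(l^2) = l*(l - 3)*(l)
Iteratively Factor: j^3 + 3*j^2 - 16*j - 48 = (j + 4)*(j^2 - j - 12) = (j - 4)*(j + 4)*(j + 3)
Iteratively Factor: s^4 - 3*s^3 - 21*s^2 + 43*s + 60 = (s + 4)*(s^3 - 7*s^2 + 7*s + 15) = (s + 1)*(s + 4)*(s^2 - 8*s + 15) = (s - 3)*(s + 1)*(s + 4)*(s - 5)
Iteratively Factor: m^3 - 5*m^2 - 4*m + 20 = (m - 2)*(m^2 - 3*m - 10) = (m - 2)*(m + 2)*(m - 5)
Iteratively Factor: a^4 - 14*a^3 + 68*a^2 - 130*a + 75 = (a - 3)*(a^3 - 11*a^2 + 35*a - 25) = (a - 5)*(a - 3)*(a^2 - 6*a + 5) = (a - 5)*(a - 3)*(a - 1)*(a - 5)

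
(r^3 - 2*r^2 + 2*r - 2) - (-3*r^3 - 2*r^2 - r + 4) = 4*r^3 + 3*r - 6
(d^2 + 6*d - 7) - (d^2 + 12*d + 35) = -6*d - 42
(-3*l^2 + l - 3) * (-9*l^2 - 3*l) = 27*l^4 + 24*l^2 + 9*l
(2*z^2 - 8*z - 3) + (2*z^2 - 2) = 4*z^2 - 8*z - 5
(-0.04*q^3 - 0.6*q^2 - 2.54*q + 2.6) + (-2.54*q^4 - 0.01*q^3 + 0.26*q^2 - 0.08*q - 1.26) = -2.54*q^4 - 0.05*q^3 - 0.34*q^2 - 2.62*q + 1.34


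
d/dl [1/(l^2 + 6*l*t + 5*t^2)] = 2*(-l - 3*t)/(l^2 + 6*l*t + 5*t^2)^2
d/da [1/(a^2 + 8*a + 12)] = 2*(-a - 4)/(a^2 + 8*a + 12)^2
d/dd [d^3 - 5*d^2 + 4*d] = 3*d^2 - 10*d + 4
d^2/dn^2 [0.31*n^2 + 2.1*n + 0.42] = 0.620000000000000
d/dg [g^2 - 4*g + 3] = 2*g - 4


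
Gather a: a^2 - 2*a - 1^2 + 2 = a^2 - 2*a + 1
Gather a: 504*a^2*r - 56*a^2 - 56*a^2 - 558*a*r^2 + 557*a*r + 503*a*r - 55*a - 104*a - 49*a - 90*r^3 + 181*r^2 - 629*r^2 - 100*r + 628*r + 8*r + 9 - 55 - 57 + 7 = a^2*(504*r - 112) + a*(-558*r^2 + 1060*r - 208) - 90*r^3 - 448*r^2 + 536*r - 96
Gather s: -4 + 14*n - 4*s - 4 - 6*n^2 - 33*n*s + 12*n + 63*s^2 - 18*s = -6*n^2 + 26*n + 63*s^2 + s*(-33*n - 22) - 8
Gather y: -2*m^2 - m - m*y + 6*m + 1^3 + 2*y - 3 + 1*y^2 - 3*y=-2*m^2 + 5*m + y^2 + y*(-m - 1) - 2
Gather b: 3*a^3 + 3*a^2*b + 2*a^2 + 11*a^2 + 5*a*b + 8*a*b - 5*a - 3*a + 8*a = 3*a^3 + 13*a^2 + b*(3*a^2 + 13*a)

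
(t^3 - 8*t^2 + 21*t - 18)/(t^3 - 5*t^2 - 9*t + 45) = (t^2 - 5*t + 6)/(t^2 - 2*t - 15)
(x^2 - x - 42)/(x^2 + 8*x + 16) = (x^2 - x - 42)/(x^2 + 8*x + 16)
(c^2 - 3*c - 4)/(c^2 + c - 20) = (c + 1)/(c + 5)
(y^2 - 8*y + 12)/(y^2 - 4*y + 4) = (y - 6)/(y - 2)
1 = 1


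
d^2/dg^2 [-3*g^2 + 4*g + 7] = -6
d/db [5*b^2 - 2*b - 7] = 10*b - 2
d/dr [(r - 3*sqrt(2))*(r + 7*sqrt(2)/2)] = 2*r + sqrt(2)/2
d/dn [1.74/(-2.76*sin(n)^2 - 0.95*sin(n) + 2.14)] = (9.6048*sin(n) + 1.653)*cos(n)/(2.76*sin(n)^2 + 0.95*sin(n) - 2.14)^2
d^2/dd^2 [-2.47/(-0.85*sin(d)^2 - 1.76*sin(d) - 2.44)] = (-7.1383*sin(d)^4 - 11.08536*sin(d)^3 + 23.547498*sin(d)^2 + 32.777888*sin(d) + 5.056584)/(0.85*sin(d)^2 + 1.76*sin(d) + 2.44)^3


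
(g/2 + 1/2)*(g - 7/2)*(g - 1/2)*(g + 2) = g^4/2 - g^3/2 - 33*g^2/8 - 11*g/8 + 7/4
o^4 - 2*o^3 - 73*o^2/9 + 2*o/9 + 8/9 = (o - 4)*(o - 1/3)*(o + 1/3)*(o + 2)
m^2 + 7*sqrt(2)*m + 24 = (m + 3*sqrt(2))*(m + 4*sqrt(2))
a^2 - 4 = (a - 2)*(a + 2)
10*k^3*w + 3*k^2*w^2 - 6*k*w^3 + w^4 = w*(-5*k + w)*(-2*k + w)*(k + w)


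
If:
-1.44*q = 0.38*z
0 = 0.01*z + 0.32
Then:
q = 8.44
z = -32.00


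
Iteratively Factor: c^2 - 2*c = (c - 2)*(c)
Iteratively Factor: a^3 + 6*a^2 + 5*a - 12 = (a + 3)*(a^2 + 3*a - 4) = (a - 1)*(a + 3)*(a + 4)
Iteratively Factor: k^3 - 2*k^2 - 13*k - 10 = (k - 5)*(k^2 + 3*k + 2) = (k - 5)*(k + 1)*(k + 2)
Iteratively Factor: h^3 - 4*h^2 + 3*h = (h - 1)*(h^2 - 3*h) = (h - 3)*(h - 1)*(h)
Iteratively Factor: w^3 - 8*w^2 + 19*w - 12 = (w - 4)*(w^2 - 4*w + 3) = (w - 4)*(w - 1)*(w - 3)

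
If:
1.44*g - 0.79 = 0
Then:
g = 0.55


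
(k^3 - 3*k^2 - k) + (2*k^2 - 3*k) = k^3 - k^2 - 4*k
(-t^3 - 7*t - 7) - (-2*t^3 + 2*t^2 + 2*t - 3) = t^3 - 2*t^2 - 9*t - 4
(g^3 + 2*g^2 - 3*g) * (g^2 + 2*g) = g^5 + 4*g^4 + g^3 - 6*g^2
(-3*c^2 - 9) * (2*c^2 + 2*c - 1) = -6*c^4 - 6*c^3 - 15*c^2 - 18*c + 9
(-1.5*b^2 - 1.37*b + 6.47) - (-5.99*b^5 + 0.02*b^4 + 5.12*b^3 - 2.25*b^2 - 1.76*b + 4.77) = 5.99*b^5 - 0.02*b^4 - 5.12*b^3 + 0.75*b^2 + 0.39*b + 1.7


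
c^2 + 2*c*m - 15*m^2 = (c - 3*m)*(c + 5*m)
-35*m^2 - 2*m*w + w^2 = (-7*m + w)*(5*m + w)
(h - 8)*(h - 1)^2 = h^3 - 10*h^2 + 17*h - 8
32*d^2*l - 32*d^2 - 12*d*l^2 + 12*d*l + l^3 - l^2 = (-8*d + l)*(-4*d + l)*(l - 1)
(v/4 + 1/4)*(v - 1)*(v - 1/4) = v^3/4 - v^2/16 - v/4 + 1/16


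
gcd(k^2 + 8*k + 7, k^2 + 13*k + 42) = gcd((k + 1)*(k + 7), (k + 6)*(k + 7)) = k + 7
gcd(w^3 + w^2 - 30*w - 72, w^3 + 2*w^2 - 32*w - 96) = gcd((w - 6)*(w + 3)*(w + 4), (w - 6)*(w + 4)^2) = w^2 - 2*w - 24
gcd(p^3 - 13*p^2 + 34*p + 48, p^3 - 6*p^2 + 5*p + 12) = p + 1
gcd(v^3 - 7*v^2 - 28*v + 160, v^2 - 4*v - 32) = v - 8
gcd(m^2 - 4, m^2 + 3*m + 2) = m + 2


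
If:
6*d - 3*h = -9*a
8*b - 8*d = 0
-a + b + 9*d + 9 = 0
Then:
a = 5*h/16 + 9/16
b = h/32 - 27/32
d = h/32 - 27/32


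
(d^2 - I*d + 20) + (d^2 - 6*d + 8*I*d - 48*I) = 2*d^2 - 6*d + 7*I*d + 20 - 48*I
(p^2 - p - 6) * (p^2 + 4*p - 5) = p^4 + 3*p^3 - 15*p^2 - 19*p + 30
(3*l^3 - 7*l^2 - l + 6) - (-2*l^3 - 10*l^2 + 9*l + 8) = 5*l^3 + 3*l^2 - 10*l - 2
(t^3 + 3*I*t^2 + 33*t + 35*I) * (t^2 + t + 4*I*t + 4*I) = t^5 + t^4 + 7*I*t^4 + 21*t^3 + 7*I*t^3 + 21*t^2 + 167*I*t^2 - 140*t + 167*I*t - 140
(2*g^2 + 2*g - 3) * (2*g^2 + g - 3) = 4*g^4 + 6*g^3 - 10*g^2 - 9*g + 9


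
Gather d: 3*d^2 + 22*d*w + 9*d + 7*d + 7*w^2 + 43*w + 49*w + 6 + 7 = 3*d^2 + d*(22*w + 16) + 7*w^2 + 92*w + 13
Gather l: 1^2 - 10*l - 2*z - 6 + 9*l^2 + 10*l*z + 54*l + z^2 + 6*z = 9*l^2 + l*(10*z + 44) + z^2 + 4*z - 5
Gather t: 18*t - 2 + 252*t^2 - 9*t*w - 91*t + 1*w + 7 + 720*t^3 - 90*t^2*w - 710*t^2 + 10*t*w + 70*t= 720*t^3 + t^2*(-90*w - 458) + t*(w - 3) + w + 5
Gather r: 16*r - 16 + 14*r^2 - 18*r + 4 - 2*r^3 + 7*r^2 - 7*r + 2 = -2*r^3 + 21*r^2 - 9*r - 10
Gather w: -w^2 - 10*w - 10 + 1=-w^2 - 10*w - 9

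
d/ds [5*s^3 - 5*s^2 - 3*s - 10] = 15*s^2 - 10*s - 3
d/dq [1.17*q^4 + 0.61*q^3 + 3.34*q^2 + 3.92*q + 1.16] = 4.68*q^3 + 1.83*q^2 + 6.68*q + 3.92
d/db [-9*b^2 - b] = -18*b - 1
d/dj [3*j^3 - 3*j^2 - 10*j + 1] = 9*j^2 - 6*j - 10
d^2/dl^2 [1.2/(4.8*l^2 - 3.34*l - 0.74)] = (55.296*l^2 - 38.4768*l - 1.2*(9.6*l - 3.34)*(19.2*l - 6.68) - 8.5248)/(-4.8*l^2 + 3.34*l + 0.74)^3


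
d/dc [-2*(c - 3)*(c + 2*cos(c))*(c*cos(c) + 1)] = 2*(c - 3)*(c + 2*cos(c))*(c*sin(c) - cos(c)) + 2*(c - 3)*(c*cos(c) + 1)*(2*sin(c) - 1) - 2*(c + 2*cos(c))*(c*cos(c) + 1)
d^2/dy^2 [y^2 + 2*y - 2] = 2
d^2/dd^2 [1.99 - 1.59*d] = 0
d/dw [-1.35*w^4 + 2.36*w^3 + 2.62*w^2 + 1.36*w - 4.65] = -5.4*w^3 + 7.08*w^2 + 5.24*w + 1.36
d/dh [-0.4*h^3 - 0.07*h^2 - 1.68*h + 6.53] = -1.2*h^2 - 0.14*h - 1.68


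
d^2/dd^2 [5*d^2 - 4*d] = 10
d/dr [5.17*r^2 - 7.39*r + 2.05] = 10.34*r - 7.39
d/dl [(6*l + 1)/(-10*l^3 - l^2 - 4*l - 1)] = 2*(-30*l^3 - 3*l^2 - 12*l + (6*l + 1)*(15*l^2 + l + 2) - 3)/(10*l^3 + l^2 + 4*l + 1)^2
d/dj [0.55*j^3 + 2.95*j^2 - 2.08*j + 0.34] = 1.65*j^2 + 5.9*j - 2.08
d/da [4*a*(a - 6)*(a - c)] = 12*a^2 - 8*a*c - 48*a + 24*c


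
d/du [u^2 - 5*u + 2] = 2*u - 5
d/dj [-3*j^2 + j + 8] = 1 - 6*j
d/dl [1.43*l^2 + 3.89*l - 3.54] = 2.86*l + 3.89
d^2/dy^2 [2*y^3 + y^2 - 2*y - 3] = 12*y + 2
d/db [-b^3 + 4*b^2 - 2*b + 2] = -3*b^2 + 8*b - 2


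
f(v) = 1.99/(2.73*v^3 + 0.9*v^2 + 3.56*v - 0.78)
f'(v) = 1.99*(-8.19*v^2 - 1.8*v - 3.56)/(2.73*v^3 + 0.9*v^2 + 3.56*v - 0.78)^2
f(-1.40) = -0.17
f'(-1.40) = -0.26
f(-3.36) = -0.02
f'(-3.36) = -0.02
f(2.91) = 0.02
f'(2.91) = -0.02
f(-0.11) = -1.71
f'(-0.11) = -5.08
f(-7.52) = -0.00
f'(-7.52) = -0.00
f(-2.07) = -0.07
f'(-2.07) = -0.09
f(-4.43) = -0.01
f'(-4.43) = -0.01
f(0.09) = -4.42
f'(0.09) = -37.18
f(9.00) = 0.00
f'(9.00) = -0.00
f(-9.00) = -0.00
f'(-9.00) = -0.00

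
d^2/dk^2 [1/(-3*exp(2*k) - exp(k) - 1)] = (-2*(6*exp(k) + 1)^2*exp(k) + (12*exp(k) + 1)*(3*exp(2*k) + exp(k) + 1))*exp(k)/(3*exp(2*k) + exp(k) + 1)^3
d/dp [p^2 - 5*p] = 2*p - 5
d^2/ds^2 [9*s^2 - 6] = 18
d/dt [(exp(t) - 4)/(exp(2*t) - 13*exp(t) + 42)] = (-(exp(t) - 4)*(2*exp(t) - 13) + exp(2*t) - 13*exp(t) + 42)*exp(t)/(exp(2*t) - 13*exp(t) + 42)^2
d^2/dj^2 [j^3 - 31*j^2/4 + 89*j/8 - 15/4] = 6*j - 31/2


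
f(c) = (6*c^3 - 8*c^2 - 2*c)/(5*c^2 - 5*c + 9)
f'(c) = (5 - 10*c)*(6*c^3 - 8*c^2 - 2*c)/(5*c^2 - 5*c + 9)^2 + (18*c^2 - 16*c - 2)/(5*c^2 - 5*c + 9) = 2*(15*c^4 - 30*c^3 + 106*c^2 - 72*c - 9)/(25*c^4 - 50*c^3 + 115*c^2 - 90*c + 81)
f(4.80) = 4.69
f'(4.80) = 1.34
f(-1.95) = -1.88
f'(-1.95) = 1.37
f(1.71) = 0.21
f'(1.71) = 1.37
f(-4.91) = -5.80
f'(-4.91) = 1.28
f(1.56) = 0.01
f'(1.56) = 1.25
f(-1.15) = -0.81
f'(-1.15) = 1.25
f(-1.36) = -1.08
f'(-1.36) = 1.31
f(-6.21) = -7.44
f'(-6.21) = 1.25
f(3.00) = 2.15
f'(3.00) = 1.49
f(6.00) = 6.26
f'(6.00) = 1.29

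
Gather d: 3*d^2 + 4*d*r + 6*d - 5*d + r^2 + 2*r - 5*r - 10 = 3*d^2 + d*(4*r + 1) + r^2 - 3*r - 10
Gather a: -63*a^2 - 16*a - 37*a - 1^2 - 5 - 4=-63*a^2 - 53*a - 10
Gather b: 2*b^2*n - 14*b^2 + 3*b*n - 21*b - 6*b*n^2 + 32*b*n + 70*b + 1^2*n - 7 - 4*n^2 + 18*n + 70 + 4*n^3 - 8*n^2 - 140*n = b^2*(2*n - 14) + b*(-6*n^2 + 35*n + 49) + 4*n^3 - 12*n^2 - 121*n + 63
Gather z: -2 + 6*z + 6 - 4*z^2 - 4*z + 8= -4*z^2 + 2*z + 12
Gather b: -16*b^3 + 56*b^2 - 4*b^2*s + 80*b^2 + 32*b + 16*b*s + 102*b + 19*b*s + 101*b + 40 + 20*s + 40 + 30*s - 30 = -16*b^3 + b^2*(136 - 4*s) + b*(35*s + 235) + 50*s + 50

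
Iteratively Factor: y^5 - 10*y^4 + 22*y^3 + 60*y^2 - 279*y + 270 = (y - 2)*(y^4 - 8*y^3 + 6*y^2 + 72*y - 135) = (y - 3)*(y - 2)*(y^3 - 5*y^2 - 9*y + 45) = (y - 3)*(y - 2)*(y + 3)*(y^2 - 8*y + 15) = (y - 3)^2*(y - 2)*(y + 3)*(y - 5)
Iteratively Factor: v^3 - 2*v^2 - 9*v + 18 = (v + 3)*(v^2 - 5*v + 6) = (v - 2)*(v + 3)*(v - 3)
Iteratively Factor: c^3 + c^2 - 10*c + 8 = (c + 4)*(c^2 - 3*c + 2) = (c - 1)*(c + 4)*(c - 2)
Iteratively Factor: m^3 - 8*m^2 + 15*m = (m - 3)*(m^2 - 5*m) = (m - 5)*(m - 3)*(m)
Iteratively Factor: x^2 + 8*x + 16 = (x + 4)*(x + 4)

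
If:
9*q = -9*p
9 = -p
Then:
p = -9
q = 9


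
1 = 1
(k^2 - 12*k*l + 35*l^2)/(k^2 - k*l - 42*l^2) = (k - 5*l)/(k + 6*l)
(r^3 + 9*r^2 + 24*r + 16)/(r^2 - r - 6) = (r^3 + 9*r^2 + 24*r + 16)/(r^2 - r - 6)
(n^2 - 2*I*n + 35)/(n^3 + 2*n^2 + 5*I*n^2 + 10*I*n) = (n - 7*I)/(n*(n + 2))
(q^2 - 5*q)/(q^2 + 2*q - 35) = q/(q + 7)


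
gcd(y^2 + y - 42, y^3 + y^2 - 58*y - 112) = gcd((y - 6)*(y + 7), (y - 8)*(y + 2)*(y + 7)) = y + 7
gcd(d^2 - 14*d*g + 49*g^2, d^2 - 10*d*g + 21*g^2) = d - 7*g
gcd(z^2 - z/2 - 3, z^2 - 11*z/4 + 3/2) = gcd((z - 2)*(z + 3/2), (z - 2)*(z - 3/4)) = z - 2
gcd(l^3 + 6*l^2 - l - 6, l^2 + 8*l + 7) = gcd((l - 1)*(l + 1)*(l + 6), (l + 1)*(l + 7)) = l + 1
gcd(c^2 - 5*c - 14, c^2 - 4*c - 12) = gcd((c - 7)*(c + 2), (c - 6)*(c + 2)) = c + 2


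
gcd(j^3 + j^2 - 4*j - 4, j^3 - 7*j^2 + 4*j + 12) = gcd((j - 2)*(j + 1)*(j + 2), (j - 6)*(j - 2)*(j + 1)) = j^2 - j - 2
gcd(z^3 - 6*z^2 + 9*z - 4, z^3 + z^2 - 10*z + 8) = z - 1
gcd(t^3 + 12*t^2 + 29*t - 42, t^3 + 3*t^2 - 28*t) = t + 7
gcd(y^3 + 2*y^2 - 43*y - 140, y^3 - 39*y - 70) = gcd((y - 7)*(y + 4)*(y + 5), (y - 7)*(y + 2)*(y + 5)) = y^2 - 2*y - 35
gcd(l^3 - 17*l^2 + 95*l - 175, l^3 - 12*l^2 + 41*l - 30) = l - 5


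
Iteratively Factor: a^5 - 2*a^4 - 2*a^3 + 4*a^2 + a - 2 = (a - 2)*(a^4 - 2*a^2 + 1) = (a - 2)*(a + 1)*(a^3 - a^2 - a + 1) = (a - 2)*(a + 1)^2*(a^2 - 2*a + 1) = (a - 2)*(a - 1)*(a + 1)^2*(a - 1)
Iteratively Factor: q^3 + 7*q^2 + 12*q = (q)*(q^2 + 7*q + 12) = q*(q + 4)*(q + 3)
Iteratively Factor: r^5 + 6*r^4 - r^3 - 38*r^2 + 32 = (r - 1)*(r^4 + 7*r^3 + 6*r^2 - 32*r - 32) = (r - 1)*(r + 1)*(r^3 + 6*r^2 - 32) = (r - 1)*(r + 1)*(r + 4)*(r^2 + 2*r - 8) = (r - 1)*(r + 1)*(r + 4)^2*(r - 2)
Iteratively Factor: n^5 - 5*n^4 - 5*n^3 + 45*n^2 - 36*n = (n - 4)*(n^4 - n^3 - 9*n^2 + 9*n) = (n - 4)*(n - 3)*(n^3 + 2*n^2 - 3*n) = (n - 4)*(n - 3)*(n + 3)*(n^2 - n) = n*(n - 4)*(n - 3)*(n + 3)*(n - 1)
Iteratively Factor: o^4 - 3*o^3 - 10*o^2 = (o + 2)*(o^3 - 5*o^2) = (o - 5)*(o + 2)*(o^2) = o*(o - 5)*(o + 2)*(o)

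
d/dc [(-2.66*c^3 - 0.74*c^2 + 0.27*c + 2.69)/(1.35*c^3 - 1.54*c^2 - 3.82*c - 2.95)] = (1.77635683940025e-15*c^5 + 5.0954*c^4 + 19.5934*c^3 + 15.8891*c^2 + 12.6512*c + 9.4793)/(1.8225*c^6 - 4.158*c^5 - 7.9424*c^4 + 3.8006*c^3 + 23.6784*c^2 + 22.538*c + 8.7025)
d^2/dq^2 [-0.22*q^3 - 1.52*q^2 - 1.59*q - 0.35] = -1.32*q - 3.04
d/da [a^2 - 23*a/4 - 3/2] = 2*a - 23/4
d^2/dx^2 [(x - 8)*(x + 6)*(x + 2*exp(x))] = 2*x^2*exp(x) + 4*x*exp(x) + 6*x - 100*exp(x) - 4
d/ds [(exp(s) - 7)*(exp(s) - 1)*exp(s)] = (3*exp(2*s) - 16*exp(s) + 7)*exp(s)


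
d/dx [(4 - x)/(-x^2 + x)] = (-x^2 + 8*x - 4)/(x^2*(x^2 - 2*x + 1))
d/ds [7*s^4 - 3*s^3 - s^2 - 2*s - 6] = 28*s^3 - 9*s^2 - 2*s - 2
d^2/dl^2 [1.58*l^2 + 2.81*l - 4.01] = 3.16000000000000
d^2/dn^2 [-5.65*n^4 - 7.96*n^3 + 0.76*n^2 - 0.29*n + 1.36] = -67.8*n^2 - 47.76*n + 1.52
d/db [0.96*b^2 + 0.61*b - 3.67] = 1.92*b + 0.61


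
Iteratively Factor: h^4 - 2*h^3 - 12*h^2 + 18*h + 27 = (h - 3)*(h^3 + h^2 - 9*h - 9) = (h - 3)*(h + 3)*(h^2 - 2*h - 3) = (h - 3)^2*(h + 3)*(h + 1)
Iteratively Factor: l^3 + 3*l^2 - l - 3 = (l + 1)*(l^2 + 2*l - 3) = (l + 1)*(l + 3)*(l - 1)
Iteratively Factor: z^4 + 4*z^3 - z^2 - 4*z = (z + 4)*(z^3 - z) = (z - 1)*(z + 4)*(z^2 + z) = z*(z - 1)*(z + 4)*(z + 1)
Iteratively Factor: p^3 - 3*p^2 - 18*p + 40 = (p - 2)*(p^2 - p - 20) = (p - 2)*(p + 4)*(p - 5)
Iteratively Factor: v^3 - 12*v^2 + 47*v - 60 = (v - 3)*(v^2 - 9*v + 20) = (v - 5)*(v - 3)*(v - 4)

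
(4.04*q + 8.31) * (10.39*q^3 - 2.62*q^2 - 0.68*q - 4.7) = 41.9756*q^4 + 75.7561*q^3 - 24.5194*q^2 - 24.6388*q - 39.057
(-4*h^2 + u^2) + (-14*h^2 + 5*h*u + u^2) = -18*h^2 + 5*h*u + 2*u^2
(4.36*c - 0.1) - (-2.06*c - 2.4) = 6.42*c + 2.3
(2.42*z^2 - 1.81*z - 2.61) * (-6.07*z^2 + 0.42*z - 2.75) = -14.6894*z^4 + 12.0031*z^3 + 8.4275*z^2 + 3.8813*z + 7.1775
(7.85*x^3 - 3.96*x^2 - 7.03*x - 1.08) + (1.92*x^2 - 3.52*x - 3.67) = 7.85*x^3 - 2.04*x^2 - 10.55*x - 4.75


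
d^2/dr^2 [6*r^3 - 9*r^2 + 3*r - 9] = 36*r - 18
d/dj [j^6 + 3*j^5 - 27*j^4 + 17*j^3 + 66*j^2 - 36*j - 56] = 6*j^5 + 15*j^4 - 108*j^3 + 51*j^2 + 132*j - 36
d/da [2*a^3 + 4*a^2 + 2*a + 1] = 6*a^2 + 8*a + 2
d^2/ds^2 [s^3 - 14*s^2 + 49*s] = 6*s - 28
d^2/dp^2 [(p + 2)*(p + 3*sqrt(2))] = 2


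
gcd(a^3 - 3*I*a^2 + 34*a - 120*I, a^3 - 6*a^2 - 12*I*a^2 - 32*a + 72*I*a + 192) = a - 4*I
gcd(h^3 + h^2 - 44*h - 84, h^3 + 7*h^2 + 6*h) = h + 6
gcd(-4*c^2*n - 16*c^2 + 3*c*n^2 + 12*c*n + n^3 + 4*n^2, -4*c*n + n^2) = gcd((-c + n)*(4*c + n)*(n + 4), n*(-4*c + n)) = 1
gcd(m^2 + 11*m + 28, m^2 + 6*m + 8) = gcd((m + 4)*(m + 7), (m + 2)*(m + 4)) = m + 4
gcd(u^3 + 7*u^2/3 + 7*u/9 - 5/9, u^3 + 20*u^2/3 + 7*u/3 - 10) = u + 5/3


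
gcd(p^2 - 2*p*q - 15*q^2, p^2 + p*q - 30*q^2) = p - 5*q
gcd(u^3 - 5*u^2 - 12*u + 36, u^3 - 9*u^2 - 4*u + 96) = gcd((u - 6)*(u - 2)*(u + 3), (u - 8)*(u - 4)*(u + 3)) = u + 3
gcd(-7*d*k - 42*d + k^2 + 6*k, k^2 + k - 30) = k + 6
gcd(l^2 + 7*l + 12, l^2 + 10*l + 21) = l + 3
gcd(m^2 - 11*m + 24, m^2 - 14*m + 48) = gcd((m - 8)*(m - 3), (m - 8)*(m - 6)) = m - 8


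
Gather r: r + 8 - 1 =r + 7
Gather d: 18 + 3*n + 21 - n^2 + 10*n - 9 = -n^2 + 13*n + 30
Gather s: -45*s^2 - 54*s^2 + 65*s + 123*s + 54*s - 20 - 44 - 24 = -99*s^2 + 242*s - 88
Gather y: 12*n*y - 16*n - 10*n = 12*n*y - 26*n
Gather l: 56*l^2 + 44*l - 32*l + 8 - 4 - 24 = 56*l^2 + 12*l - 20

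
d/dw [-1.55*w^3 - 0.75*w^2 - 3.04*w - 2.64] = -4.65*w^2 - 1.5*w - 3.04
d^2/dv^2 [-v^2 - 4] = -2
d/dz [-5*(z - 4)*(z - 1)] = 25 - 10*z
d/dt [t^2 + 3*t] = 2*t + 3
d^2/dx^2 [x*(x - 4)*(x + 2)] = 6*x - 4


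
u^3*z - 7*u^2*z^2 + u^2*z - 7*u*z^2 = u*(u - 7*z)*(u*z + z)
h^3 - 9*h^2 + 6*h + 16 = (h - 8)*(h - 2)*(h + 1)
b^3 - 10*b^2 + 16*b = b*(b - 8)*(b - 2)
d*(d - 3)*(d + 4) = d^3 + d^2 - 12*d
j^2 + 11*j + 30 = (j + 5)*(j + 6)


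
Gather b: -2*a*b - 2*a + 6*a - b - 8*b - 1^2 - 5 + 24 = 4*a + b*(-2*a - 9) + 18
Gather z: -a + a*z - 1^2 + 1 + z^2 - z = -a + z^2 + z*(a - 1)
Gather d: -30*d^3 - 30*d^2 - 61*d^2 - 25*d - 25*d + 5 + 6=-30*d^3 - 91*d^2 - 50*d + 11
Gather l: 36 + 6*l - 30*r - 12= 6*l - 30*r + 24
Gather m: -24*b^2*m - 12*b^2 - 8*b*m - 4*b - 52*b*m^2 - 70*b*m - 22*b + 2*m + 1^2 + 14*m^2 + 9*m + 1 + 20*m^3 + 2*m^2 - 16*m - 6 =-12*b^2 - 26*b + 20*m^3 + m^2*(16 - 52*b) + m*(-24*b^2 - 78*b - 5) - 4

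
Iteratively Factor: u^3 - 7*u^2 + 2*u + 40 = (u + 2)*(u^2 - 9*u + 20) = (u - 4)*(u + 2)*(u - 5)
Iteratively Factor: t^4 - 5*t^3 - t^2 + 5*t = (t - 5)*(t^3 - t) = (t - 5)*(t - 1)*(t^2 + t) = (t - 5)*(t - 1)*(t + 1)*(t)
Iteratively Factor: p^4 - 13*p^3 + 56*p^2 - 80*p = (p - 5)*(p^3 - 8*p^2 + 16*p) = p*(p - 5)*(p^2 - 8*p + 16) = p*(p - 5)*(p - 4)*(p - 4)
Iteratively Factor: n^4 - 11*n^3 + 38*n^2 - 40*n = (n - 4)*(n^3 - 7*n^2 + 10*n) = (n - 4)*(n - 2)*(n^2 - 5*n) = (n - 5)*(n - 4)*(n - 2)*(n)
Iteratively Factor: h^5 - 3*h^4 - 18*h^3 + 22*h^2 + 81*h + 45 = (h + 1)*(h^4 - 4*h^3 - 14*h^2 + 36*h + 45) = (h - 3)*(h + 1)*(h^3 - h^2 - 17*h - 15) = (h - 3)*(h + 1)^2*(h^2 - 2*h - 15) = (h - 5)*(h - 3)*(h + 1)^2*(h + 3)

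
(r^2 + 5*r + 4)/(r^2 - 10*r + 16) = (r^2 + 5*r + 4)/(r^2 - 10*r + 16)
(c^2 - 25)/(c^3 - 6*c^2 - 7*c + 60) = (c + 5)/(c^2 - c - 12)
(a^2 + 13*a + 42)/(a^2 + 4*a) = (a^2 + 13*a + 42)/(a*(a + 4))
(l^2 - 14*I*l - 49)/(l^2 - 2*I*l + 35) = (l - 7*I)/(l + 5*I)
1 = 1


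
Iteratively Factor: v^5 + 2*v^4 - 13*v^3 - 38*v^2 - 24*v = (v + 1)*(v^4 + v^3 - 14*v^2 - 24*v) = (v + 1)*(v + 3)*(v^3 - 2*v^2 - 8*v) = (v - 4)*(v + 1)*(v + 3)*(v^2 + 2*v) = v*(v - 4)*(v + 1)*(v + 3)*(v + 2)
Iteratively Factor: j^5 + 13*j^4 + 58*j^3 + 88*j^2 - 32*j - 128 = (j - 1)*(j^4 + 14*j^3 + 72*j^2 + 160*j + 128) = (j - 1)*(j + 4)*(j^3 + 10*j^2 + 32*j + 32) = (j - 1)*(j + 2)*(j + 4)*(j^2 + 8*j + 16) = (j - 1)*(j + 2)*(j + 4)^2*(j + 4)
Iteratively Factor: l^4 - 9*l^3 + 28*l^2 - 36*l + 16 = (l - 2)*(l^3 - 7*l^2 + 14*l - 8) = (l - 4)*(l - 2)*(l^2 - 3*l + 2) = (l - 4)*(l - 2)^2*(l - 1)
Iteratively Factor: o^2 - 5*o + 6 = (o - 2)*(o - 3)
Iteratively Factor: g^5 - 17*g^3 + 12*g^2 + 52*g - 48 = (g - 2)*(g^4 + 2*g^3 - 13*g^2 - 14*g + 24) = (g - 3)*(g - 2)*(g^3 + 5*g^2 + 2*g - 8) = (g - 3)*(g - 2)*(g + 2)*(g^2 + 3*g - 4) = (g - 3)*(g - 2)*(g - 1)*(g + 2)*(g + 4)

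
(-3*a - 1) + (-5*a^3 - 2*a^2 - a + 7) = -5*a^3 - 2*a^2 - 4*a + 6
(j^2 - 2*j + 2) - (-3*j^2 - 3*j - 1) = 4*j^2 + j + 3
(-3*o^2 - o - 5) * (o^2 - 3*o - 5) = -3*o^4 + 8*o^3 + 13*o^2 + 20*o + 25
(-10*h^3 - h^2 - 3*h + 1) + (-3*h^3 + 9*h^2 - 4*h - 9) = -13*h^3 + 8*h^2 - 7*h - 8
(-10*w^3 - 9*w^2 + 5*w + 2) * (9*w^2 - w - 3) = -90*w^5 - 71*w^4 + 84*w^3 + 40*w^2 - 17*w - 6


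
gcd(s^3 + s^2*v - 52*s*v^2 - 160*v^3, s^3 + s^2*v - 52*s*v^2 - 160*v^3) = s^3 + s^2*v - 52*s*v^2 - 160*v^3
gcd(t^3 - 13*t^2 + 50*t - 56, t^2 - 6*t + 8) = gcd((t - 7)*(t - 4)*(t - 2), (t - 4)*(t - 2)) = t^2 - 6*t + 8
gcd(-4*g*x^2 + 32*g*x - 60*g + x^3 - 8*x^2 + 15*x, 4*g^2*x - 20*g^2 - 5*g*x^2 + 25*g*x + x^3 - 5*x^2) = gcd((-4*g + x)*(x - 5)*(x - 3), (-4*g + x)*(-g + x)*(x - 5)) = -4*g*x + 20*g + x^2 - 5*x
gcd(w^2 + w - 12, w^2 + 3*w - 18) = w - 3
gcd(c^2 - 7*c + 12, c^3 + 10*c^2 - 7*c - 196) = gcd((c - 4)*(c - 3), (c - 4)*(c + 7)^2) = c - 4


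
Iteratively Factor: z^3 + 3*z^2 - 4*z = (z - 1)*(z^2 + 4*z) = (z - 1)*(z + 4)*(z)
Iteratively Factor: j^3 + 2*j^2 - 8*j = (j - 2)*(j^2 + 4*j) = j*(j - 2)*(j + 4)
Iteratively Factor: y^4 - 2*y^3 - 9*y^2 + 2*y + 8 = (y + 2)*(y^3 - 4*y^2 - y + 4) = (y + 1)*(y + 2)*(y^2 - 5*y + 4) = (y - 1)*(y + 1)*(y + 2)*(y - 4)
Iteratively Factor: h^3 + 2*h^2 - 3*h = (h + 3)*(h^2 - h) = (h - 1)*(h + 3)*(h)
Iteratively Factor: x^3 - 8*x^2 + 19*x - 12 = (x - 4)*(x^2 - 4*x + 3) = (x - 4)*(x - 1)*(x - 3)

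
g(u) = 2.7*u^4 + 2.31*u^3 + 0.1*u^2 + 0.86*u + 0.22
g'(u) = 10.8*u^3 + 6.93*u^2 + 0.2*u + 0.86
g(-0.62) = -0.43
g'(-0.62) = 0.83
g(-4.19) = 660.63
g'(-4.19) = -672.76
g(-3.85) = 459.77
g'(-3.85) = -513.51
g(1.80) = 43.91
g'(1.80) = 86.66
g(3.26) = 389.07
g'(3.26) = 449.34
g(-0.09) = 0.14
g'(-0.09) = 0.89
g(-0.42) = -0.21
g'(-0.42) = 1.20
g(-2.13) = 32.09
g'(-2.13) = -72.49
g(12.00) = 60003.82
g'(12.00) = 19663.58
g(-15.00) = 128901.07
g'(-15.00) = -34892.89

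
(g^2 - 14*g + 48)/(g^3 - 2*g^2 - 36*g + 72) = (g - 8)/(g^2 + 4*g - 12)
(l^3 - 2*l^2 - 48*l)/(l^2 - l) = (l^2 - 2*l - 48)/(l - 1)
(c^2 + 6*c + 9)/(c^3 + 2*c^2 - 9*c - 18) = (c + 3)/(c^2 - c - 6)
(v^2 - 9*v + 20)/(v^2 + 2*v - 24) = (v - 5)/(v + 6)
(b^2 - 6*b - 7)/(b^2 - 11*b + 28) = (b + 1)/(b - 4)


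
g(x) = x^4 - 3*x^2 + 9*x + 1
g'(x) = 4*x^3 - 6*x + 9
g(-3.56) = 91.56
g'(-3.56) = -150.11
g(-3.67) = 108.97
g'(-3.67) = -166.70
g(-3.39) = 68.08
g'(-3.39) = -126.49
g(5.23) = 714.19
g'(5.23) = 549.84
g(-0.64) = -5.82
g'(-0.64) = 11.79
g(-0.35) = -2.50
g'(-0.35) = 10.93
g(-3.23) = 49.48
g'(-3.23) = -106.41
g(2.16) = 28.21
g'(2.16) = 36.35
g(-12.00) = 20197.00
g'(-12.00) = -6831.00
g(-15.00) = 49816.00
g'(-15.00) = -13401.00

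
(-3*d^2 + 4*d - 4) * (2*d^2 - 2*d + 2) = -6*d^4 + 14*d^3 - 22*d^2 + 16*d - 8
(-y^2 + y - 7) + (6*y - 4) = -y^2 + 7*y - 11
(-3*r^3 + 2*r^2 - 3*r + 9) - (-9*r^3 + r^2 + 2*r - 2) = 6*r^3 + r^2 - 5*r + 11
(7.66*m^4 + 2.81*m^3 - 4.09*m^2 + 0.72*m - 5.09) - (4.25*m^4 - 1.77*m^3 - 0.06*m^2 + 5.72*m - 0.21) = 3.41*m^4 + 4.58*m^3 - 4.03*m^2 - 5.0*m - 4.88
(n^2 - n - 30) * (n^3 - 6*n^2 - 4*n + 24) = n^5 - 7*n^4 - 28*n^3 + 208*n^2 + 96*n - 720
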